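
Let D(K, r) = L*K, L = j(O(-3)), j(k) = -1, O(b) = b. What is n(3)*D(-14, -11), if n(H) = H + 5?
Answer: 112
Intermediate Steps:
L = -1
D(K, r) = -K
n(H) = 5 + H
n(3)*D(-14, -11) = (5 + 3)*(-1*(-14)) = 8*14 = 112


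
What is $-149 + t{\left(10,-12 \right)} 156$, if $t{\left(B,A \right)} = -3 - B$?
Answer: $-2177$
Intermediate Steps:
$-149 + t{\left(10,-12 \right)} 156 = -149 + \left(-3 - 10\right) 156 = -149 - 2028 = -2177$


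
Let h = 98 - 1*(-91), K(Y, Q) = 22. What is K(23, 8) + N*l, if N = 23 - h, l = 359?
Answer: -59572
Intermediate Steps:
h = 189 (h = 98 + 91 = 189)
N = -166 (N = 23 - 1*189 = 23 - 189 = -166)
K(23, 8) + N*l = 22 - 166*359 = 22 - 59594 = -59572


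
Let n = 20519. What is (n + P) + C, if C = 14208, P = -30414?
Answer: 4313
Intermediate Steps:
(n + P) + C = (20519 - 30414) + 14208 = -9895 + 14208 = 4313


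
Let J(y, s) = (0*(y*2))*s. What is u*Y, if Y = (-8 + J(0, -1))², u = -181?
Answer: -11584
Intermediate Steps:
J(y, s) = 0 (J(y, s) = (0*(2*y))*s = 0*s = 0)
Y = 64 (Y = (-8 + 0)² = (-8)² = 64)
u*Y = -181*64 = -11584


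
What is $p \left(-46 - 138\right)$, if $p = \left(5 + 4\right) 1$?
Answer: $-1656$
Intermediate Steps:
$p = 9$ ($p = 9 \cdot 1 = 9$)
$p \left(-46 - 138\right) = 9 \left(-46 - 138\right) = 9 \left(-184\right) = -1656$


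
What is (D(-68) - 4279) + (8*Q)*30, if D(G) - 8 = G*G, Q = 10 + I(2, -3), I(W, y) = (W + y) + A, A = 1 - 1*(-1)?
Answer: 2993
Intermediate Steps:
A = 2 (A = 1 + 1 = 2)
I(W, y) = 2 + W + y (I(W, y) = (W + y) + 2 = 2 + W + y)
Q = 11 (Q = 10 + (2 + 2 - 3) = 10 + 1 = 11)
D(G) = 8 + G**2 (D(G) = 8 + G*G = 8 + G**2)
(D(-68) - 4279) + (8*Q)*30 = ((8 + (-68)**2) - 4279) + (8*11)*30 = ((8 + 4624) - 4279) + 88*30 = (4632 - 4279) + 2640 = 353 + 2640 = 2993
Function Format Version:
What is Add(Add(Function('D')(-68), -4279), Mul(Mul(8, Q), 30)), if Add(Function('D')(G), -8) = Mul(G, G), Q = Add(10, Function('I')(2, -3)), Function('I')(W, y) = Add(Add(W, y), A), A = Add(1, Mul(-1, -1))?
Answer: 2993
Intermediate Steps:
A = 2 (A = Add(1, 1) = 2)
Function('I')(W, y) = Add(2, W, y) (Function('I')(W, y) = Add(Add(W, y), 2) = Add(2, W, y))
Q = 11 (Q = Add(10, Add(2, 2, -3)) = Add(10, 1) = 11)
Function('D')(G) = Add(8, Pow(G, 2)) (Function('D')(G) = Add(8, Mul(G, G)) = Add(8, Pow(G, 2)))
Add(Add(Function('D')(-68), -4279), Mul(Mul(8, Q), 30)) = Add(Add(Add(8, Pow(-68, 2)), -4279), Mul(Mul(8, 11), 30)) = Add(Add(Add(8, 4624), -4279), Mul(88, 30)) = Add(Add(4632, -4279), 2640) = Add(353, 2640) = 2993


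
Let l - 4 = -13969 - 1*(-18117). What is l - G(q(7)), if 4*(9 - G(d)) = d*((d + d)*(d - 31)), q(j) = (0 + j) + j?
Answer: 2477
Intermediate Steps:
q(j) = 2*j (q(j) = j + j = 2*j)
l = 4152 (l = 4 + (-13969 - 1*(-18117)) = 4 + (-13969 + 18117) = 4 + 4148 = 4152)
G(d) = 9 - d²*(-31 + d)/2 (G(d) = 9 - d*(d + d)*(d - 31)/4 = 9 - d*(2*d)*(-31 + d)/4 = 9 - d*2*d*(-31 + d)/4 = 9 - d²*(-31 + d)/2)
l - G(q(7)) = 4152 - (9 - (2*7)³/2 + 31*(2*7)²/2) = 4152 - (9 - ½*14³ + (31/2)*14²) = 4152 - (9 - ½*2744 + (31/2)*196) = 4152 - (9 - 1372 + 3038) = 4152 - 1*1675 = 4152 - 1675 = 2477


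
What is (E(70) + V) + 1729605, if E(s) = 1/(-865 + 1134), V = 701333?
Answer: 653922323/269 ≈ 2.4309e+6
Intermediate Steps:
E(s) = 1/269
(E(70) + V) + 1729605 = (1/269 + 701333) + 1729605 = 188658578/269 + 1729605 = 653922323/269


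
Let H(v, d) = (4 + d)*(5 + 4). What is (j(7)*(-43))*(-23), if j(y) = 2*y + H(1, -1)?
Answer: 40549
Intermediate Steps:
H(v, d) = 36 + 9*d (H(v, d) = (4 + d)*9 = 36 + 9*d)
j(y) = 27 + 2*y (j(y) = 2*y + (36 + 9*(-1)) = 2*y + (36 - 9) = 2*y + 27 = 27 + 2*y)
(j(7)*(-43))*(-23) = ((27 + 2*7)*(-43))*(-23) = ((27 + 14)*(-43))*(-23) = (41*(-43))*(-23) = -1763*(-23) = 40549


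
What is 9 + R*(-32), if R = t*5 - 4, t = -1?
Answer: 297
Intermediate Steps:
R = -9 (R = -1*5 - 4 = -5 - 4 = -9)
9 + R*(-32) = 9 - 9*(-32) = 9 + 288 = 297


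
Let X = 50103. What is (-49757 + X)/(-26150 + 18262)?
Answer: -173/3944 ≈ -0.043864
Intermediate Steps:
(-49757 + X)/(-26150 + 18262) = (-49757 + 50103)/(-26150 + 18262) = 346/(-7888) = 346*(-1/7888) = -173/3944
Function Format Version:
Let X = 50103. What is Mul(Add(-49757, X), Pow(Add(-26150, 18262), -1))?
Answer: Rational(-173, 3944) ≈ -0.043864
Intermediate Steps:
Mul(Add(-49757, X), Pow(Add(-26150, 18262), -1)) = Mul(Add(-49757, 50103), Pow(Add(-26150, 18262), -1)) = Mul(346, Pow(-7888, -1)) = Mul(346, Rational(-1, 7888)) = Rational(-173, 3944)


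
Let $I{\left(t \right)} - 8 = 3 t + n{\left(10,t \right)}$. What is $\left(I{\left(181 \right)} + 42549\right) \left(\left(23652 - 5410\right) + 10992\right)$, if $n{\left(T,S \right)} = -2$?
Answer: $1259926932$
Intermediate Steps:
$I{\left(t \right)} = 6 + 3 t$ ($I{\left(t \right)} = 8 + \left(3 t - 2\right) = 8 + \left(-2 + 3 t\right) = 6 + 3 t$)
$\left(I{\left(181 \right)} + 42549\right) \left(\left(23652 - 5410\right) + 10992\right) = \left(\left(6 + 3 \cdot 181\right) + 42549\right) \left(\left(23652 - 5410\right) + 10992\right) = \left(\left(6 + 543\right) + 42549\right) \left(\left(23652 - 5410\right) + 10992\right) = \left(549 + 42549\right) \left(18242 + 10992\right) = 43098 \cdot 29234 = 1259926932$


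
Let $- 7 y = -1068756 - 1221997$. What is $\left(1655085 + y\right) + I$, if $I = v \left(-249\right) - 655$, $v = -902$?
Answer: $\frac{15443949}{7} \approx 2.2063 \cdot 10^{6}$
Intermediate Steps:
$y = \frac{2290753}{7}$ ($y = - \frac{-1068756 - 1221997}{7} = \left(- \frac{1}{7}\right) \left(-2290753\right) = \frac{2290753}{7} \approx 3.2725 \cdot 10^{5}$)
$I = 223943$ ($I = \left(-902\right) \left(-249\right) - 655 = 224598 - 655 = 223943$)
$\left(1655085 + y\right) + I = \left(1655085 + \frac{2290753}{7}\right) + 223943 = \frac{13876348}{7} + 223943 = \frac{15443949}{7}$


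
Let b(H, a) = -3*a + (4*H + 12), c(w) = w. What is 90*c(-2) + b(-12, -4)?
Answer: -204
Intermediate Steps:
b(H, a) = 12 - 3*a + 4*H (b(H, a) = -3*a + (12 + 4*H) = 12 - 3*a + 4*H)
90*c(-2) + b(-12, -4) = 90*(-2) + (12 - 3*(-4) + 4*(-12)) = -180 + (12 + 12 - 48) = -180 - 24 = -204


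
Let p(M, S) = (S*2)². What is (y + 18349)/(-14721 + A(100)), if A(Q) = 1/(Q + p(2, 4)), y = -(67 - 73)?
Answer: -3010220/2414243 ≈ -1.2469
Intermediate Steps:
p(M, S) = 4*S² (p(M, S) = (2*S)² = 4*S²)
y = 6 (y = -1*(-6) = 6)
A(Q) = 1/(64 + Q) (A(Q) = 1/(Q + 4*4²) = 1/(Q + 4*16) = 1/(Q + 64) = 1/(64 + Q))
(y + 18349)/(-14721 + A(100)) = (6 + 18349)/(-14721 + 1/(64 + 100)) = 18355/(-14721 + 1/164) = 18355/(-2414243/164) = 18355*(-164/2414243) = -3010220/2414243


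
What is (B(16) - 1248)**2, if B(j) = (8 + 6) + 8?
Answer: 1503076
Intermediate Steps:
B(j) = 22 (B(j) = 14 + 8 = 22)
(B(16) - 1248)**2 = (22 - 1248)**2 = (-1226)**2 = 1503076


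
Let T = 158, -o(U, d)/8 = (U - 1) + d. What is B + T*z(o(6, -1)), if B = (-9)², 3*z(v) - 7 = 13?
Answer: 3403/3 ≈ 1134.3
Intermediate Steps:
o(U, d) = 8 - 8*U - 8*d (o(U, d) = -8*((U - 1) + d) = -8*((-1 + U) + d) = -8*(-1 + U + d) = 8 - 8*U - 8*d)
z(v) = 20/3 (z(v) = 7/3 + (⅓)*13 = 7/3 + 13/3 = 20/3)
B = 81
B + T*z(o(6, -1)) = 81 + 158*(20/3) = 81 + 3160/3 = 3403/3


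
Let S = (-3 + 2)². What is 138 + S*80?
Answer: 218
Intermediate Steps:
S = 1 (S = (-1)² = 1)
138 + S*80 = 138 + 1*80 = 138 + 80 = 218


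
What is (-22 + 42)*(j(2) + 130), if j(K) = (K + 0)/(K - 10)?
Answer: 2595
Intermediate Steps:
j(K) = K/(-10 + K)
(-22 + 42)*(j(2) + 130) = (-22 + 42)*(2/(-10 + 2) + 130) = 20*(2/(-8) + 130) = 20*(2*(-1/8) + 130) = 20*(-1/4 + 130) = 20*(519/4) = 2595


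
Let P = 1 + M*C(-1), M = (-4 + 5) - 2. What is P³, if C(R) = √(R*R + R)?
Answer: 1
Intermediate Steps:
C(R) = √(R + R²) (C(R) = √(R² + R) = √(R + R²))
M = -1 (M = 1 - 2 = -1)
P = 1 (P = 1 - √(-(1 - 1)) = 1 - √(-1*0) = 1 - √0 = 1 - 1*0 = 1 + 0 = 1)
P³ = 0³ = 0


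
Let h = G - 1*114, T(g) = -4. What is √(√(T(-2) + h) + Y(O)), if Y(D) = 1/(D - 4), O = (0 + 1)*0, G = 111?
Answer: √(-1 + 4*I*√7)/2 ≈ 1.0972 + 1.2057*I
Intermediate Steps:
O = 0 (O = 1*0 = 0)
Y(D) = 1/(-4 + D)
h = -3 (h = 111 - 1*114 = 111 - 114 = -3)
√(√(T(-2) + h) + Y(O)) = √(√(-4 - 3) + 1/(-4 + 0)) = √(√(-7) + 1/(-4)) = √(I*√7 - ¼) = √(-¼ + I*√7)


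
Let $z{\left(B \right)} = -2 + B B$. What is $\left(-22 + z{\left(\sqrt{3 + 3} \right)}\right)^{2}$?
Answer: $324$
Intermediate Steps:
$z{\left(B \right)} = -2 + B^{2}$
$\left(-22 + z{\left(\sqrt{3 + 3} \right)}\right)^{2} = \left(-22 - \left(2 - \left(\sqrt{3 + 3}\right)^{2}\right)\right)^{2} = \left(-22 - \left(2 - \left(\sqrt{6}\right)^{2}\right)\right)^{2} = \left(-22 + \left(-2 + 6\right)\right)^{2} = \left(-22 + 4\right)^{2} = \left(-18\right)^{2} = 324$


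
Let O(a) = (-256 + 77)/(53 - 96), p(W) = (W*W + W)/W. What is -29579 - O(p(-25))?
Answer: -1272076/43 ≈ -29583.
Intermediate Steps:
p(W) = (W + W**2)/W (p(W) = (W**2 + W)/W = (W + W**2)/W)
O(a) = 179/43 (O(a) = -179/(-43) = -179*(-1/43) = 179/43)
-29579 - O(p(-25)) = -29579 - 1*179/43 = -29579 - 179/43 = -1272076/43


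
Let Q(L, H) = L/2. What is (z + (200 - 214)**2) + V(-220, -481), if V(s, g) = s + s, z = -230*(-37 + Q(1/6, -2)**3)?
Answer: 7141709/864 ≈ 8265.9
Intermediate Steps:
Q(L, H) = L/2 (Q(L, H) = L*(1/2) = L/2)
z = 7352525/864 (z = -230*(-37 + ((1/2)/6)**3) = -230*(-37 + ((1/2)*(1/6))**3) = -230*(-37 + (1/12)**3) = -230*(-37 + 1/1728) = -230*(-63935/1728) = 7352525/864 ≈ 8509.9)
V(s, g) = 2*s
(z + (200 - 214)**2) + V(-220, -481) = (7352525/864 + (200 - 214)**2) + 2*(-220) = (7352525/864 + (-14)**2) - 440 = (7352525/864 + 196) - 440 = 7521869/864 - 440 = 7141709/864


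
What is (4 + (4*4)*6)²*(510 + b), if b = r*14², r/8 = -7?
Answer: -104660000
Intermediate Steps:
r = -56 (r = 8*(-7) = -56)
b = -10976 (b = -56*14² = -56*196 = -10976)
(4 + (4*4)*6)²*(510 + b) = (4 + (4*4)*6)²*(510 - 10976) = (4 + 16*6)²*(-10466) = (4 + 96)²*(-10466) = 100²*(-10466) = 10000*(-10466) = -104660000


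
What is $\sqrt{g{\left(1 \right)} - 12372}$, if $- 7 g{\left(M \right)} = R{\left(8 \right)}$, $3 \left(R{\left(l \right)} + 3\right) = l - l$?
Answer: $\frac{i \sqrt{606207}}{7} \approx 111.23 i$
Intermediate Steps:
$R{\left(l \right)} = -3$ ($R{\left(l \right)} = -3 + \frac{l - l}{3} = -3 + \frac{1}{3} \cdot 0 = -3 + 0 = -3$)
$g{\left(M \right)} = \frac{3}{7}$ ($g{\left(M \right)} = \left(- \frac{1}{7}\right) \left(-3\right) = \frac{3}{7}$)
$\sqrt{g{\left(1 \right)} - 12372} = \sqrt{\frac{3}{7} - 12372} = \sqrt{- \frac{86601}{7}} = \frac{i \sqrt{606207}}{7}$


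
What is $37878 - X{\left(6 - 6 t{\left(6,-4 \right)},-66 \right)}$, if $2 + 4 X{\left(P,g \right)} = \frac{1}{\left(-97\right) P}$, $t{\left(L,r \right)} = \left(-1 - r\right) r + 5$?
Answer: $\frac{705449185}{18624} \approx 37879.0$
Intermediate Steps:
$t{\left(L,r \right)} = 5 + r \left(-1 - r\right)$ ($t{\left(L,r \right)} = r \left(-1 - r\right) + 5 = 5 + r \left(-1 - r\right)$)
$X{\left(P,g \right)} = - \frac{1}{2} - \frac{1}{388 P}$ ($X{\left(P,g \right)} = - \frac{1}{2} + \frac{1}{4 \left(- 97 P\right)} = - \frac{1}{2} + \frac{\left(- \frac{1}{97}\right) \frac{1}{P}}{4} = - \frac{1}{2} - \frac{1}{388 P}$)
$37878 - X{\left(6 - 6 t{\left(6,-4 \right)},-66 \right)} = 37878 - \frac{-1 - 194 \left(6 - 6 \left(5 - -4 - \left(-4\right)^{2}\right)\right)}{388 \left(6 - 6 \left(5 - -4 - \left(-4\right)^{2}\right)\right)} = 37878 - \frac{-1 - 194 \left(6 - 6 \left(5 + 4 - 16\right)\right)}{388 \left(6 - 6 \left(5 + 4 - 16\right)\right)} = 37878 - \frac{-1 - 194 \left(6 - -42\right)}{388 \left(6 - -42\right)} = 37878 - \frac{-1 - 194 \left(6 + 42\right)}{388 \left(6 + 42\right)} = 37878 - \frac{-1 - 9312}{388 \cdot 48} = 37878 - \frac{1}{388} \cdot \frac{1}{48} \left(-1 - 9312\right) = 37878 - \frac{1}{388} \cdot \frac{1}{48} \left(-9313\right) = 37878 - - \frac{9313}{18624} = 37878 + \frac{9313}{18624} = \frac{705449185}{18624}$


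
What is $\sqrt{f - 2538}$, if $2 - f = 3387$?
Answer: $i \sqrt{5923} \approx 76.961 i$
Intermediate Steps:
$f = -3385$ ($f = 2 - 3387 = -3385$)
$\sqrt{f - 2538} = \sqrt{-3385 - 2538} = \sqrt{-5923} = i \sqrt{5923}$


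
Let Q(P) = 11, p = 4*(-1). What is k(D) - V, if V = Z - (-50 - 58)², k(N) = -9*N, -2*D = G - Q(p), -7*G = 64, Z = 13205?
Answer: -22843/14 ≈ -1631.6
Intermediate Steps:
p = -4
G = -64/7 (G = -⅐*64 = -64/7 ≈ -9.1429)
D = 141/14 (D = -(-64/7 - 1*11)/2 = -(-64/7 - 11)/2 = -½*(-141/7) = 141/14 ≈ 10.071)
V = 1541 (V = 13205 - (-50 - 58)² = 13205 - 1*(-108)² = 13205 - 1*11664 = 13205 - 11664 = 1541)
k(D) - V = -9*141/14 - 1*1541 = -1269/14 - 1541 = -22843/14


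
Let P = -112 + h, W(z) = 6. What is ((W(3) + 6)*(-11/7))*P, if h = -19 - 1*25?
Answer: 20592/7 ≈ 2941.7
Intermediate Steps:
h = -44 (h = -19 - 25 = -44)
P = -156 (P = -112 - 44 = -156)
((W(3) + 6)*(-11/7))*P = ((6 + 6)*(-11/7))*(-156) = (12*(-11*1/7))*(-156) = (12*(-11/7))*(-156) = -132/7*(-156) = 20592/7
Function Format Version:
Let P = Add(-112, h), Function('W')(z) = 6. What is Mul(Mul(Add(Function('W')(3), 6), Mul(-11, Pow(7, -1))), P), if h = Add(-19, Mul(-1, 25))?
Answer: Rational(20592, 7) ≈ 2941.7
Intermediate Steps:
h = -44 (h = Add(-19, -25) = -44)
P = -156 (P = Add(-112, -44) = -156)
Mul(Mul(Add(Function('W')(3), 6), Mul(-11, Pow(7, -1))), P) = Mul(Mul(Add(6, 6), Mul(-11, Pow(7, -1))), -156) = Mul(Mul(12, Mul(-11, Rational(1, 7))), -156) = Mul(Mul(12, Rational(-11, 7)), -156) = Mul(Rational(-132, 7), -156) = Rational(20592, 7)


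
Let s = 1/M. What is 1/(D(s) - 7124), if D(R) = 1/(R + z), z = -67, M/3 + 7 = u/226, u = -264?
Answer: -185636/1322473633 ≈ -0.00014037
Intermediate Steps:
M = -2769/113 (M = -21 + 3*(-264/226) = -21 + 3*(-264*1/226) = -21 + 3*(-132/113) = -21 - 396/113 = -2769/113 ≈ -24.504)
s = -113/2769 (s = 1/(-2769/113) = -113/2769 ≈ -0.040809)
D(R) = 1/(-67 + R) (D(R) = 1/(R - 67) = 1/(-67 + R))
1/(D(s) - 7124) = 1/(1/(-67 - 113/2769) - 7124) = 1/(1/(-185636/2769) - 7124) = 1/(-2769/185636 - 7124) = 1/(-1322473633/185636) = -185636/1322473633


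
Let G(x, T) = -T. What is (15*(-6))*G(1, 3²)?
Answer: 810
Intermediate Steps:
(15*(-6))*G(1, 3²) = (15*(-6))*(-1*3²) = -(-90)*9 = -90*(-9) = 810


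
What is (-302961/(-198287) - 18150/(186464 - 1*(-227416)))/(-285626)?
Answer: -4059686321/781349189044952 ≈ -5.1957e-6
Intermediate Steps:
(-302961/(-198287) - 18150/(186464 - 1*(-227416)))/(-285626) = (-302961*(-1/198287) - 18150/(186464 + 227416))*(-1/285626) = (302961/198287 - 18150/413880)*(-1/285626) = (302961/198287 - 18150*1/413880)*(-1/285626) = (302961/198287 - 605/13796)*(-1/285626) = (4059686321/2735567452)*(-1/285626) = -4059686321/781349189044952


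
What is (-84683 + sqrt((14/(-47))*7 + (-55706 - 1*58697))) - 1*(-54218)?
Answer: -30465 + I*sqrt(252720833)/47 ≈ -30465.0 + 338.24*I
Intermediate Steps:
(-84683 + sqrt((14/(-47))*7 + (-55706 - 1*58697))) - 1*(-54218) = (-84683 + sqrt(-1/47*14*7 + (-55706 - 58697))) + 54218 = (-84683 + sqrt(-14/47*7 - 114403)) + 54218 = (-84683 + sqrt(-98/47 - 114403)) + 54218 = (-84683 + sqrt(-5377039/47)) + 54218 = (-84683 + I*sqrt(252720833)/47) + 54218 = -30465 + I*sqrt(252720833)/47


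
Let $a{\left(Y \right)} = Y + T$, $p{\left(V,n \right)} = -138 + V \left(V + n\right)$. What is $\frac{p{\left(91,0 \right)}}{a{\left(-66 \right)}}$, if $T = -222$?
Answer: $- \frac{8143}{288} \approx -28.274$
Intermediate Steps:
$a{\left(Y \right)} = -222 + Y$ ($a{\left(Y \right)} = Y - 222 = -222 + Y$)
$\frac{p{\left(91,0 \right)}}{a{\left(-66 \right)}} = \frac{-138 + 91^{2} + 91 \cdot 0}{-222 - 66} = \frac{-138 + 8281 + 0}{-288} = 8143 \left(- \frac{1}{288}\right) = - \frac{8143}{288}$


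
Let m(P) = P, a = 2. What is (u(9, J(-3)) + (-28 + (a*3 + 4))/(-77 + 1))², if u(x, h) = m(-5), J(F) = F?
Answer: 32761/1444 ≈ 22.688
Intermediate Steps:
u(x, h) = -5
(u(9, J(-3)) + (-28 + (a*3 + 4))/(-77 + 1))² = (-5 + (-28 + (2*3 + 4))/(-77 + 1))² = (-5 + (-28 + (6 + 4))/(-76))² = (-5 + (-28 + 10)*(-1/76))² = (-5 - 18*(-1/76))² = (-5 + 9/38)² = (-181/38)² = 32761/1444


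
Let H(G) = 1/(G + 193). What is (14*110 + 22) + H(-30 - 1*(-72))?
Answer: 367071/235 ≈ 1562.0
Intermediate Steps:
H(G) = 1/(193 + G)
(14*110 + 22) + H(-30 - 1*(-72)) = (14*110 + 22) + 1/(193 + (-30 - 1*(-72))) = (1540 + 22) + 1/(193 + (-30 + 72)) = 1562 + 1/(193 + 42) = 1562 + 1/235 = 367071/235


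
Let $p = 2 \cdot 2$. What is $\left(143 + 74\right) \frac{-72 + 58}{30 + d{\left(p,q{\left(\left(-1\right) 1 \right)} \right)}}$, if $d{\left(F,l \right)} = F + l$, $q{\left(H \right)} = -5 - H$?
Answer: $- \frac{1519}{15} \approx -101.27$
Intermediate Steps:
$p = 4$
$\left(143 + 74\right) \frac{-72 + 58}{30 + d{\left(p,q{\left(\left(-1\right) 1 \right)} \right)}} = \left(143 + 74\right) \frac{-72 + 58}{30 + \left(4 - \left(5 - 1\right)\right)} = 217 \left(- \frac{14}{30 + \left(4 - 4\right)}\right) = 217 \left(- \frac{14}{30 + 0}\right) = 217 \left(- \frac{14}{30}\right) = 217 \left(\left(-14\right) \frac{1}{30}\right) = 217 \left(- \frac{7}{15}\right) = - \frac{1519}{15}$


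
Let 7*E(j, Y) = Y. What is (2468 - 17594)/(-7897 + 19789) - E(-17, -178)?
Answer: 335149/13874 ≈ 24.157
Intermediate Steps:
E(j, Y) = Y/7
(2468 - 17594)/(-7897 + 19789) - E(-17, -178) = (2468 - 17594)/(-7897 + 19789) - (-178)/7 = -15126/11892 - 1*(-178/7) = -15126*1/11892 + 178/7 = -2521/1982 + 178/7 = 335149/13874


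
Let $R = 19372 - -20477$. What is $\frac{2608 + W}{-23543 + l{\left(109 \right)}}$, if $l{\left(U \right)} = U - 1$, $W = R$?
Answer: $- \frac{42457}{23435} \approx -1.8117$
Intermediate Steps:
$R = 39849$ ($R = 19372 + 20477 = 39849$)
$W = 39849$
$l{\left(U \right)} = -1 + U$
$\frac{2608 + W}{-23543 + l{\left(109 \right)}} = \frac{2608 + 39849}{-23543 + \left(-1 + 109\right)} = \frac{42457}{-23543 + 108} = \frac{42457}{-23435} = 42457 \left(- \frac{1}{23435}\right) = - \frac{42457}{23435}$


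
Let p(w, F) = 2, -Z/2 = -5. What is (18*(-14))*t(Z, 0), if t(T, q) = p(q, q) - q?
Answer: -504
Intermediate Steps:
Z = 10 (Z = -2*(-5) = 10)
t(T, q) = 2 - q
(18*(-14))*t(Z, 0) = (18*(-14))*(2 - 1*0) = -252*(2 + 0) = -252*2 = -504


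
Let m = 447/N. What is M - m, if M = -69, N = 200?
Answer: -14247/200 ≈ -71.235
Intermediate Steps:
m = 447/200 ≈ 2.2350
M - m = -69 - 1*447/200 = -69 - 447/200 = -14247/200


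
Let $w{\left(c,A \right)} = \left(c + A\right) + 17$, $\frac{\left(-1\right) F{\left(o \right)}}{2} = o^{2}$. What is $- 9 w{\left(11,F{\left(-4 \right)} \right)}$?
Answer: $36$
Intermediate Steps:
$F{\left(o \right)} = - 2 o^{2}$
$w{\left(c,A \right)} = 17 + A + c$ ($w{\left(c,A \right)} = \left(A + c\right) + 17 = 17 + A + c$)
$- 9 w{\left(11,F{\left(-4 \right)} \right)} = - 9 \left(17 - 2 \left(-4\right)^{2} + 11\right) = - 9 \left(17 - 32 + 11\right) = \left(-9\right) \left(-4\right) = 36$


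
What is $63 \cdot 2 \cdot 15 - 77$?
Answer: $1813$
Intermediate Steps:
$63 \cdot 2 \cdot 15 - 77 = 63 \cdot 30 - 77 = 1890 - 77 = 1813$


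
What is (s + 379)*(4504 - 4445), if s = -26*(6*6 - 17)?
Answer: -6785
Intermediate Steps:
s = -494 (s = -26*(36 - 17) = -26*19 = -494)
(s + 379)*(4504 - 4445) = (-494 + 379)*(4504 - 4445) = -115*59 = -6785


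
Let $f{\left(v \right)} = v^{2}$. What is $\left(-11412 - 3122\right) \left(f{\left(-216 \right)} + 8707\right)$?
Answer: $-804645842$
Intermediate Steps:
$\left(-11412 - 3122\right) \left(f{\left(-216 \right)} + 8707\right) = \left(-11412 - 3122\right) \left(\left(-216\right)^{2} + 8707\right) = - 14534 \left(46656 + 8707\right) = \left(-14534\right) 55363 = -804645842$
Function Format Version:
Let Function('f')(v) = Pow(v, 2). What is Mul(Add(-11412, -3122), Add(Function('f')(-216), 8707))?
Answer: -804645842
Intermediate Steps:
Mul(Add(-11412, -3122), Add(Function('f')(-216), 8707)) = Mul(Add(-11412, -3122), Add(Pow(-216, 2), 8707)) = Mul(-14534, Add(46656, 8707)) = Mul(-14534, 55363) = -804645842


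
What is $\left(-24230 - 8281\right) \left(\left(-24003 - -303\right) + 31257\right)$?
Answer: $-245685627$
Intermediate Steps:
$\left(-24230 - 8281\right) \left(\left(-24003 - -303\right) + 31257\right) = - 32511 \left(\left(-24003 + 303\right) + 31257\right) = - 32511 \left(-23700 + 31257\right) = \left(-32511\right) 7557 = -245685627$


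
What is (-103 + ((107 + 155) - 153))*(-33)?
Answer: -198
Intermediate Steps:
(-103 + ((107 + 155) - 153))*(-33) = (-103 + (262 - 153))*(-33) = (-103 + 109)*(-33) = 6*(-33) = -198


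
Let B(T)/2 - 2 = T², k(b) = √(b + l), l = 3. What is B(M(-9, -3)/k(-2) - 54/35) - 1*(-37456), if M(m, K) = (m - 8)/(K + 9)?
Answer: 826837561/22050 ≈ 37498.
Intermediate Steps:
M(m, K) = (-8 + m)/(9 + K)
k(b) = √(3 + b) (k(b) = √(b + 3) = √(3 + b))
B(T) = 4 + 2*T²
B(M(-9, -3)/k(-2) - 54/35) - 1*(-37456) = (4 + 2*(((-8 - 9)/(9 - 3))/(√(3 - 2)) - 54/35)²) - 1*(-37456) = (4 + 2*((-17/6)/(√1) - 54*1/35)²) + 37456 = (4 + 2*(((⅙)*(-17))/1 - 54/35)²) + 37456 = (4 + 2*(-17/6*1 - 54/35)²) + 37456 = (4 + 2*(-17/6 - 54/35)²) + 37456 = (4 + 2*(-919/210)²) + 37456 = (4 + 2*(844561/44100)) + 37456 = (4 + 844561/22050) + 37456 = 932761/22050 + 37456 = 826837561/22050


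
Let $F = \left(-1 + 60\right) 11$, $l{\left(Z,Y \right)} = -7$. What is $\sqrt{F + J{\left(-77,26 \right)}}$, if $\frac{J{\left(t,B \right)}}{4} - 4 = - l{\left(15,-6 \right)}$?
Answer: $3 \sqrt{77} \approx 26.325$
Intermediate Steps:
$J{\left(t,B \right)} = 44$ ($J{\left(t,B \right)} = 16 + 4 \left(\left(-1\right) \left(-7\right)\right) = 16 + 4 \cdot 7 = 16 + 28 = 44$)
$F = 649$ ($F = 59 \cdot 11 = 649$)
$\sqrt{F + J{\left(-77,26 \right)}} = \sqrt{649 + 44} = \sqrt{693} = 3 \sqrt{77}$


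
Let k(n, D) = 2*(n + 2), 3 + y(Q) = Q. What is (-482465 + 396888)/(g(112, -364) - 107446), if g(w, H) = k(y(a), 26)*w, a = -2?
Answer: 85577/108118 ≈ 0.79151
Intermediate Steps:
y(Q) = -3 + Q
k(n, D) = 4 + 2*n (k(n, D) = 2*(2 + n) = 4 + 2*n)
g(w, H) = -6*w (g(w, H) = (4 + 2*(-3 - 2))*w = (4 + 2*(-5))*w = (4 - 10)*w = -6*w)
(-482465 + 396888)/(g(112, -364) - 107446) = (-482465 + 396888)/(-6*112 - 107446) = -85577/(-672 - 107446) = -85577/(-108118) = -85577*(-1/108118) = 85577/108118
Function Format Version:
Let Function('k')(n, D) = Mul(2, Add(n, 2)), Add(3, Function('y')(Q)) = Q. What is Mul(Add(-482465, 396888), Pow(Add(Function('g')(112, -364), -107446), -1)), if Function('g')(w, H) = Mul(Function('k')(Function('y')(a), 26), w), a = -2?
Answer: Rational(85577, 108118) ≈ 0.79151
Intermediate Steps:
Function('y')(Q) = Add(-3, Q)
Function('k')(n, D) = Add(4, Mul(2, n)) (Function('k')(n, D) = Mul(2, Add(2, n)) = Add(4, Mul(2, n)))
Function('g')(w, H) = Mul(-6, w) (Function('g')(w, H) = Mul(Add(4, Mul(2, Add(-3, -2))), w) = Mul(Add(4, Mul(2, -5)), w) = Mul(Add(4, -10), w) = Mul(-6, w))
Mul(Add(-482465, 396888), Pow(Add(Function('g')(112, -364), -107446), -1)) = Mul(Add(-482465, 396888), Pow(Add(Mul(-6, 112), -107446), -1)) = Mul(-85577, Pow(Add(-672, -107446), -1)) = Mul(-85577, Pow(-108118, -1)) = Mul(-85577, Rational(-1, 108118)) = Rational(85577, 108118)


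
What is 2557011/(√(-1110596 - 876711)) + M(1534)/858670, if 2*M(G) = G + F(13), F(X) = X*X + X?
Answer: 429/429335 - 2557011*I*√1987307/1987307 ≈ 0.00099922 - 1813.8*I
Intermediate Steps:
F(X) = X + X² (F(X) = X² + X = X + X²)
M(G) = 91 + G/2 (M(G) = (G + 13*(1 + 13))/2 = (G + 13*14)/2 = (G + 182)/2 = (182 + G)/2 = 91 + G/2)
2557011/(√(-1110596 - 876711)) + M(1534)/858670 = 2557011/(√(-1110596 - 876711)) + (91 + (½)*1534)/858670 = 2557011/(√(-1987307)) + (91 + 767)*(1/858670) = 2557011/((I*√1987307)) + 858*(1/858670) = 2557011*(-I*√1987307/1987307) + 429/429335 = -2557011*I*√1987307/1987307 + 429/429335 = 429/429335 - 2557011*I*√1987307/1987307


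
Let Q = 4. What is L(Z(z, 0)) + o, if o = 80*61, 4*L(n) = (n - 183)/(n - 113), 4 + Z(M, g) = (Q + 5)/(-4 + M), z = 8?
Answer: 8960419/1836 ≈ 4880.4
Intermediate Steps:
Z(M, g) = -4 + 9/(-4 + M) (Z(M, g) = -4 + (4 + 5)/(-4 + M) = -4 + 9/(-4 + M))
L(n) = (-183 + n)/(4*(-113 + n)) (L(n) = ((n - 183)/(n - 113))/4 = ((-183 + n)/(-113 + n))/4 = (-183 + n)/(4*(-113 + n)))
o = 4880
L(Z(z, 0)) + o = (-183 + (25 - 4*8)/(-4 + 8))/(4*(-113 + (25 - 4*8)/(-4 + 8))) + 4880 = (-183 + (25 - 32)/4)/(4*(-113 + (25 - 32)/4)) + 4880 = (-183 + (1/4)*(-7))/(4*(-113 + (1/4)*(-7))) + 4880 = (-183 - 7/4)/(4*(-113 - 7/4)) + 4880 = (1/4)*(-739/4)/(-459/4) + 4880 = (1/4)*(-4/459)*(-739/4) + 4880 = 739/1836 + 4880 = 8960419/1836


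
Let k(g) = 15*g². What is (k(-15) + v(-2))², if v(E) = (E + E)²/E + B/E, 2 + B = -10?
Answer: 11377129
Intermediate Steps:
B = -12 (B = -2 - 10 = -12)
v(E) = -12/E + 4*E (v(E) = (E + E)²/E - 12/E = (2*E)²/E - 12/E = (4*E²)/E - 12/E = 4*E - 12/E = -12/E + 4*E)
(k(-15) + v(-2))² = (15*(-15)² + (-12/(-2) + 4*(-2)))² = (15*225 + (-12*(-½) - 8))² = (3375 + (6 - 8))² = (3375 - 2)² = 3373² = 11377129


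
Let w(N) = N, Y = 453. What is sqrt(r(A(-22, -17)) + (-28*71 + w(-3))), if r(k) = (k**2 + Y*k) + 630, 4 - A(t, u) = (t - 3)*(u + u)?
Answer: sqrt(331117) ≈ 575.43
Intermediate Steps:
A(t, u) = 4 - 2*u*(-3 + t) (A(t, u) = 4 - (t - 3)*(u + u) = 4 - (-3 + t)*2*u = 4 - 2*u*(-3 + t))
r(k) = 630 + k**2 + 453*k (r(k) = (k**2 + 453*k) + 630 = 630 + k**2 + 453*k)
sqrt(r(A(-22, -17)) + (-28*71 + w(-3))) = sqrt((630 + (4 + 6*(-17) - 2*(-22)*(-17))**2 + 453*(4 + 6*(-17) - 2*(-22)*(-17))) + (-28*71 - 3)) = sqrt((630 + (4 - 102 - 748)**2 + 453*(4 - 102 - 748)) + (-1988 - 3)) = sqrt((630 + (-846)**2 + 453*(-846)) - 1991) = sqrt((630 + 715716 - 383238) - 1991) = sqrt(333108 - 1991) = sqrt(331117)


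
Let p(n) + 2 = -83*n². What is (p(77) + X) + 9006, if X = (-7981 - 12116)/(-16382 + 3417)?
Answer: -6263410298/12965 ≈ -4.8310e+5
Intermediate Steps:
p(n) = -2 - 83*n²
X = 20097/12965 (X = -20097/(-12965) = -20097*(-1/12965) = 20097/12965 ≈ 1.5501)
(p(77) + X) + 9006 = ((-2 - 83*77²) + 20097/12965) + 9006 = ((-2 - 83*5929) + 20097/12965) + 9006 = ((-2 - 492107) + 20097/12965) + 9006 = (-492109 + 20097/12965) + 9006 = -6380173088/12965 + 9006 = -6263410298/12965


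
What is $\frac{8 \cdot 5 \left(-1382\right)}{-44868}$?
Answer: $\frac{13820}{11217} \approx 1.2321$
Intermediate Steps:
$\frac{8 \cdot 5 \left(-1382\right)}{-44868} = 40 \left(-1382\right) \left(- \frac{1}{44868}\right) = \left(-55280\right) \left(- \frac{1}{44868}\right) = \frac{13820}{11217}$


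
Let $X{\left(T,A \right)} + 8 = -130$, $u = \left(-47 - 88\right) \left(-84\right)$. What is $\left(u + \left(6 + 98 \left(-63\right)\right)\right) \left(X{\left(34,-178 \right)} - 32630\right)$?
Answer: $-169476096$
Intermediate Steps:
$u = 11340$ ($u = \left(-135\right) \left(-84\right) = 11340$)
$X{\left(T,A \right)} = -138$ ($X{\left(T,A \right)} = -8 - 130 = -138$)
$\left(u + \left(6 + 98 \left(-63\right)\right)\right) \left(X{\left(34,-178 \right)} - 32630\right) = \left(11340 + \left(6 + 98 \left(-63\right)\right)\right) \left(-138 - 32630\right) = \left(11340 + \left(6 - 6174\right)\right) \left(-32768\right) = \left(11340 - 6168\right) \left(-32768\right) = 5172 \left(-32768\right) = -169476096$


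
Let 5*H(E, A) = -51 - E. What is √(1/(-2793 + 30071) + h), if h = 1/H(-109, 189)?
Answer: 8*√210818023/395531 ≈ 0.29367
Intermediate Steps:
H(E, A) = -51/5 - E/5 (H(E, A) = (-51 - E)/5 = -51/5 - E/5)
h = 5/58 (h = 1/(-51/5 - ⅕*(-109)) = 1/(-51/5 + 109/5) = 1/(58/5) = 5/58 ≈ 0.086207)
√(1/(-2793 + 30071) + h) = √(1/(-2793 + 30071) + 5/58) = √(1/27278 + 5/58) = √(34112/395531) = 8*√210818023/395531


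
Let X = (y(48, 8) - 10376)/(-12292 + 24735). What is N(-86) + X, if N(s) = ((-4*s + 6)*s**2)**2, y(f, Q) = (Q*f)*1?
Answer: 83378676052270008/12443 ≈ 6.7009e+12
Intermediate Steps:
y(f, Q) = Q*f
N(s) = s**4*(6 - 4*s)**2 (N(s) = ((6 - 4*s)*s**2)**2 = (s**2*(6 - 4*s))**2 = s**4*(6 - 4*s)**2)
X = -9992/12443 (X = (8*48 - 10376)/(-12292 + 24735) = (384 - 10376)/12443 = -9992*1/12443 = -9992/12443 ≈ -0.80302)
N(-86) + X = 4*(-86)**4*(-3 + 2*(-86))**2 - 9992/12443 = 4*54700816*(-3 - 172)**2 - 9992/12443 = 4*54700816*(-175)**2 - 9992/12443 = 4*54700816*30625 - 9992/12443 = 6700849960000 - 9992/12443 = 83378676052270008/12443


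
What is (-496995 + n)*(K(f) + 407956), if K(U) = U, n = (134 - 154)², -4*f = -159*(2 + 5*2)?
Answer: -202825785635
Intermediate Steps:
f = 477 (f = -(-159)*(2 + 5*2)/4 = -(-159)*(2 + 10)/4 = -(-159)*12/4 = -¼*(-1908) = 477)
n = 400 (n = (-20)² = 400)
(-496995 + n)*(K(f) + 407956) = (-496995 + 400)*(477 + 407956) = -496595*408433 = -202825785635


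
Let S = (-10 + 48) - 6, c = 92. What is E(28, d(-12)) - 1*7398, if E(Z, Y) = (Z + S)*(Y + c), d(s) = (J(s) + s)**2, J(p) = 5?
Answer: 1062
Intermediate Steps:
S = 32 (S = 38 - 6 = 32)
d(s) = (5 + s)**2
E(Z, Y) = (32 + Z)*(92 + Y) (E(Z, Y) = (Z + 32)*(Y + 92) = (32 + Z)*(92 + Y))
E(28, d(-12)) - 1*7398 = (2944 + 32*(5 - 12)**2 + 92*28 + (5 - 12)**2*28) - 1*7398 = (2944 + 32*(-7)**2 + 2576 + (-7)**2*28) - 7398 = (2944 + 32*49 + 2576 + 49*28) - 7398 = (2944 + 1568 + 2576 + 1372) - 7398 = 8460 - 7398 = 1062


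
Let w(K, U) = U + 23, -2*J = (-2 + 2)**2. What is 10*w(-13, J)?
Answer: 230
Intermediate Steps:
J = 0 (J = -(-2 + 2)**2/2 = -1/2*0**2 = -1/2*0 = 0)
w(K, U) = 23 + U
10*w(-13, J) = 10*(23 + 0) = 10*23 = 230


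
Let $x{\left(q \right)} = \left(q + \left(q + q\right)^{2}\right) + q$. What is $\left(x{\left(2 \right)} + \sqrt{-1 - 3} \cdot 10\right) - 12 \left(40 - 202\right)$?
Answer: $1964 + 20 i \approx 1964.0 + 20.0 i$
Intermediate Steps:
$x{\left(q \right)} = 2 q + 4 q^{2}$ ($x{\left(q \right)} = \left(q + \left(2 q\right)^{2}\right) + q = \left(q + 4 q^{2}\right) + q = 2 q + 4 q^{2}$)
$\left(x{\left(2 \right)} + \sqrt{-1 - 3} \cdot 10\right) - 12 \left(40 - 202\right) = \left(2 \cdot 2 \left(1 + 2 \cdot 2\right) + \sqrt{-1 - 3} \cdot 10\right) - 12 \left(40 - 202\right) = \left(2 \cdot 2 \left(1 + 4\right) + \sqrt{-4} \cdot 10\right) - 12 \left(40 - 202\right) = \left(2 \cdot 2 \cdot 5 + 2 i 10\right) - -1944 = \left(20 + 20 i\right) + 1944 = 1964 + 20 i$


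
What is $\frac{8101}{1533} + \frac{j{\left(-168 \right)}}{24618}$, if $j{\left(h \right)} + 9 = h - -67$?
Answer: $\frac{3019118}{571809} \approx 5.2799$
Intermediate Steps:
$j{\left(h \right)} = 58 + h$ ($j{\left(h \right)} = -9 + \left(h - -67\right) = -9 + \left(h + 67\right) = -9 + \left(67 + h\right) = 58 + h$)
$\frac{8101}{1533} + \frac{j{\left(-168 \right)}}{24618} = \frac{8101}{1533} + \frac{58 - 168}{24618} = 8101 \cdot \frac{1}{1533} - \frac{5}{1119} = \frac{8101}{1533} - \frac{5}{1119} = \frac{3019118}{571809}$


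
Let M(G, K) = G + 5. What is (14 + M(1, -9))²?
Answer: 400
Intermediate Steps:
M(G, K) = 5 + G
(14 + M(1, -9))² = (14 + (5 + 1))² = (14 + 6)² = 20² = 400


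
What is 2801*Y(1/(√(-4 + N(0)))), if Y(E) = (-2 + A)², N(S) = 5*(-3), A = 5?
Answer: 25209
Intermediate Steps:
N(S) = -15
Y(E) = 9 (Y(E) = (-2 + 5)² = 3² = 9)
2801*Y(1/(√(-4 + N(0)))) = 2801*9 = 25209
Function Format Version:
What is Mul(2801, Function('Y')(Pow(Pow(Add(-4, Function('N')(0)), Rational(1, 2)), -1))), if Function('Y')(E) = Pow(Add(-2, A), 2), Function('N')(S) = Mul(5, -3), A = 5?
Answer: 25209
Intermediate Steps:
Function('N')(S) = -15
Function('Y')(E) = 9 (Function('Y')(E) = Pow(Add(-2, 5), 2) = Pow(3, 2) = 9)
Mul(2801, Function('Y')(Pow(Pow(Add(-4, Function('N')(0)), Rational(1, 2)), -1))) = Mul(2801, 9) = 25209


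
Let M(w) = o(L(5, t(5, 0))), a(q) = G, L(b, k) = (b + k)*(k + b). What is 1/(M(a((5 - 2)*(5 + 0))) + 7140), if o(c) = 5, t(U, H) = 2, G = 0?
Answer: 1/7145 ≈ 0.00013996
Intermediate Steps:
L(b, k) = (b + k)² (L(b, k) = (b + k)*(b + k) = (b + k)²)
a(q) = 0
M(w) = 5
1/(M(a((5 - 2)*(5 + 0))) + 7140) = 1/(5 + 7140) = 1/7145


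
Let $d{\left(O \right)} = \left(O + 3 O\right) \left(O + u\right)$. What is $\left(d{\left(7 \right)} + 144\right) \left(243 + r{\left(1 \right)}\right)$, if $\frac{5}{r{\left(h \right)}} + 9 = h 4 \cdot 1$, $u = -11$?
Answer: $7744$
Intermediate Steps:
$r{\left(h \right)} = \frac{5}{-9 + 4 h}$ ($r{\left(h \right)} = \frac{5}{-9 + h 4 \cdot 1} = \frac{5}{-9 + 4 h 1} = \frac{5}{-9 + 4 h}$)
$d{\left(O \right)} = 4 O \left(-11 + O\right)$ ($d{\left(O \right)} = \left(O + 3 O\right) \left(O - 11\right) = 4 O \left(-11 + O\right)$)
$\left(d{\left(7 \right)} + 144\right) \left(243 + r{\left(1 \right)}\right) = \left(4 \cdot 7 \left(-11 + 7\right) + 144\right) \left(243 + \frac{5}{-9 + 4 \cdot 1}\right) = \left(4 \cdot 7 \left(-4\right) + 144\right) \left(243 + \frac{5}{-9 + 4}\right) = \left(-112 + 144\right) \left(243 + \frac{5}{-5}\right) = 32 \left(243 + 5 \left(- \frac{1}{5}\right)\right) = 32 \left(243 - 1\right) = 32 \cdot 242 = 7744$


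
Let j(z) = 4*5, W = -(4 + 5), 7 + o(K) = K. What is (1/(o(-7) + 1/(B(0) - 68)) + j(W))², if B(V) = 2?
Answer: 339812356/855625 ≈ 397.15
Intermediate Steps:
o(K) = -7 + K
W = -9 (W = -1*9 = -9)
j(z) = 20
(1/(o(-7) + 1/(B(0) - 68)) + j(W))² = (1/((-7 - 7) + 1/(2 - 68)) + 20)² = (1/(-14 + 1/(-66)) + 20)² = (1/(-14 - 1/66) + 20)² = (1/(-925/66) + 20)² = (-66/925 + 20)² = (18434/925)² = 339812356/855625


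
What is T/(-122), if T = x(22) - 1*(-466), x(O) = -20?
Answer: -223/61 ≈ -3.6557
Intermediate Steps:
T = 446 (T = -20 - 1*(-466) = -20 + 466 = 446)
T/(-122) = 446/(-122) = 446*(-1/122) = -223/61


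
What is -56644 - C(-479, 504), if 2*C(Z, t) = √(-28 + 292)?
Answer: -56644 - √66 ≈ -56652.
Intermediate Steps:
C(Z, t) = √66 (C(Z, t) = √(-28 + 292)/2 = √264/2 = (2*√66)/2 = √66)
-56644 - C(-479, 504) = -56644 - √66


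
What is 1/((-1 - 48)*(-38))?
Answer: 1/1862 ≈ 0.00053706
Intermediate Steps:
1/((-1 - 48)*(-38)) = 1/(-49*(-38)) = 1/1862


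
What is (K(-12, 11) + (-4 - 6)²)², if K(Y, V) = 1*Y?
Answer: 7744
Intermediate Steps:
K(Y, V) = Y
(K(-12, 11) + (-4 - 6)²)² = (-12 + (-4 - 6)²)² = (-12 + (-10)²)² = (-12 + 100)² = 88² = 7744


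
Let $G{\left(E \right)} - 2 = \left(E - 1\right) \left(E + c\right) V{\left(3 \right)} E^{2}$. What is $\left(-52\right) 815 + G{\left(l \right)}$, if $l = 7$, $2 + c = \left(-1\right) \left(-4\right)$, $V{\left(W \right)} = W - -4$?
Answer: $-23856$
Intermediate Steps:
$V{\left(W \right)} = 4 + W$ ($V{\left(W \right)} = W + 4 = 4 + W$)
$c = 2$ ($c = -2 - -4 = -2 + 4 = 2$)
$G{\left(E \right)} = 2 + 7 E^{2} \left(-1 + E\right) \left(2 + E\right)$ ($G{\left(E \right)} = 2 + \left(E - 1\right) \left(E + 2\right) \left(4 + 3\right) E^{2} = 2 + \left(-1 + E\right) \left(2 + E\right) 7 E^{2} = 2 + 7 \left(-1 + E\right) \left(2 + E\right) E^{2} = 2 + 7 E^{2} \left(-1 + E\right) \left(2 + E\right)$)
$\left(-52\right) 815 + G{\left(l \right)} = \left(-52\right) 815 + \left(2 - 14 \cdot 7^{2} + 7 \cdot 7^{3} + 7 \cdot 7^{4}\right) = -42380 + \left(2 - 686 + 7 \cdot 343 + 7 \cdot 2401\right) = -42380 + \left(2 - 686 + 2401 + 16807\right) = -42380 + 18524 = -23856$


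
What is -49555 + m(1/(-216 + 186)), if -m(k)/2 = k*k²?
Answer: -668992499/13500 ≈ -49555.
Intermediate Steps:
m(k) = -2*k³ (m(k) = -2*k*k² = -2*k³)
-49555 + m(1/(-216 + 186)) = -49555 - 2/(-216 + 186)³ = -49555 - 2*(1/(-30))³ = -49555 - 2*(-1/30)³ = -49555 - 2*(-1/27000) = -49555 + 1/13500 = -668992499/13500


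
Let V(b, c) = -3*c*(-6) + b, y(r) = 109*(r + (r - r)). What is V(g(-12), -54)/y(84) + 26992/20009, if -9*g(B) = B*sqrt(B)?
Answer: 18974167/15266867 + 2*I*sqrt(3)/6867 ≈ 1.2428 + 0.00050446*I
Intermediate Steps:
g(B) = -B**(3/2)/9 (g(B) = -B*sqrt(B)/9 = -B**(3/2)/9)
y(r) = 109*r (y(r) = 109*(r + 0) = 109*r)
V(b, c) = b + 18*c (V(b, c) = 18*c + b = b + 18*c)
V(g(-12), -54)/y(84) + 26992/20009 = (-(-8)*I*sqrt(3)/3 + 18*(-54))/((109*84)) + 26992/20009 = (-(-8)*I*sqrt(3)/3 - 972)/9156 + 26992*(1/20009) = (8*I*sqrt(3)/3 - 972)*(1/9156) + 26992/20009 = (-972 + 8*I*sqrt(3)/3)*(1/9156) + 26992/20009 = (-81/763 + 2*I*sqrt(3)/6867) + 26992/20009 = 18974167/15266867 + 2*I*sqrt(3)/6867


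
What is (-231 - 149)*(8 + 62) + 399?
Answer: -26201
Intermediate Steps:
(-231 - 149)*(8 + 62) + 399 = -380*70 + 399 = -26600 + 399 = -26201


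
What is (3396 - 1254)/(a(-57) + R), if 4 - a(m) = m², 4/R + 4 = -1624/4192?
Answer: -4924458/7462351 ≈ -0.65991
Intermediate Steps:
R = -2096/2299 (R = 4/(-4 - 1624/4192) = 4/(-4 - 1624*1/4192) = 4/(-4 - 203/524) = 4/(-2299/524) = 4*(-524/2299) = -2096/2299 ≈ -0.91170)
a(m) = 4 - m²
(3396 - 1254)/(a(-57) + R) = (3396 - 1254)/((4 - 1*(-57)²) - 2096/2299) = 2142/((4 - 1*3249) - 2096/2299) = 2142/((4 - 3249) - 2096/2299) = 2142/(-3245 - 2096/2299) = 2142/(-7462351/2299) = 2142*(-2299/7462351) = -4924458/7462351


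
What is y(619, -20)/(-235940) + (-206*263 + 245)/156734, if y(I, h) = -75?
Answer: -1271319697/3697981996 ≈ -0.34379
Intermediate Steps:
y(619, -20)/(-235940) + (-206*263 + 245)/156734 = -75/(-235940) + (-206*263 + 245)/156734 = -75*(-1/235940) + (-54178 + 245)*(1/156734) = 15/47188 - 53933*1/156734 = 15/47188 - 53933/156734 = -1271319697/3697981996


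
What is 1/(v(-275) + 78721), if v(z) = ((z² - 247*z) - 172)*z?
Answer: -1/39350229 ≈ -2.5413e-8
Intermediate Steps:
v(z) = z*(-172 + z² - 247*z) (v(z) = (-172 + z² - 247*z)*z = z*(-172 + z² - 247*z))
1/(v(-275) + 78721) = 1/(-275*(-172 + (-275)² - 247*(-275)) + 78721) = 1/(-275*(-172 + 75625 + 67925) + 78721) = 1/(-275*143378 + 78721) = 1/(-39428950 + 78721) = 1/(-39350229) = -1/39350229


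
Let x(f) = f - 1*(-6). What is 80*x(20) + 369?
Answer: 2449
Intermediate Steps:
x(f) = 6 + f (x(f) = f + 6 = 6 + f)
80*x(20) + 369 = 80*(6 + 20) + 369 = 80*26 + 369 = 2080 + 369 = 2449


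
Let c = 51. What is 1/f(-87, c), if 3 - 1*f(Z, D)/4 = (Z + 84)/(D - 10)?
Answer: 41/504 ≈ 0.081349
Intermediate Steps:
f(Z, D) = 12 - 4*(84 + Z)/(-10 + D) (f(Z, D) = 12 - 4*(Z + 84)/(D - 10) = 12 - 4*(84 + Z)/(-10 + D))
1/f(-87, c) = 1/(4*(-114 - 1*(-87) + 3*51)/(-10 + 51)) = 1/(4*(-114 + 87 + 153)/41) = 1/(4*(1/41)*126) = 1/(504/41) = 41/504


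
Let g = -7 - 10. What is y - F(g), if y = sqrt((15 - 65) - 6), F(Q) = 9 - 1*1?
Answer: -8 + 2*I*sqrt(14) ≈ -8.0 + 7.4833*I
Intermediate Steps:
g = -17
F(Q) = 8 (F(Q) = 9 - 1 = 8)
y = 2*I*sqrt(14) (y = sqrt(-50 - 6) = sqrt(-56) = 2*I*sqrt(14) ≈ 7.4833*I)
y - F(g) = 2*I*sqrt(14) - 1*8 = 2*I*sqrt(14) - 8 = -8 + 2*I*sqrt(14)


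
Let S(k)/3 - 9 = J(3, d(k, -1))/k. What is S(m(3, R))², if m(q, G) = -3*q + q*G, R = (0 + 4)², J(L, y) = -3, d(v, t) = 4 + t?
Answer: 121104/169 ≈ 716.59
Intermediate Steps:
R = 16 (R = 4² = 16)
m(q, G) = -3*q + G*q
S(k) = 27 - 9/k (S(k) = 27 + 3*(-3/k) = 27 - 9/k)
S(m(3, R))² = (27 - 9*1/(3*(-3 + 16)))² = (27 - 9/(3*13))² = (27 - 9/39)² = (27 - 9*1/39)² = (27 - 3/13)² = (348/13)² = 121104/169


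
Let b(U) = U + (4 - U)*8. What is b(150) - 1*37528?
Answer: -38546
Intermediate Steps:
b(U) = 32 - 7*U (b(U) = U + (32 - 8*U) = 32 - 7*U)
b(150) - 1*37528 = (32 - 7*150) - 1*37528 = (32 - 1050) - 37528 = -1018 - 37528 = -38546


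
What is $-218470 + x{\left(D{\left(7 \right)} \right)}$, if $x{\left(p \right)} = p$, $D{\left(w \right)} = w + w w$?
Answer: $-218414$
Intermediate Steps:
$D{\left(w \right)} = w + w^{2}$
$-218470 + x{\left(D{\left(7 \right)} \right)} = -218470 + 7 \left(1 + 7\right) = -218470 + 7 \cdot 8 = -218470 + 56 = -218414$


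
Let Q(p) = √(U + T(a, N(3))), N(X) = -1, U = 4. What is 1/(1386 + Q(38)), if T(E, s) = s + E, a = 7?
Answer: 693/960493 - √10/1920986 ≈ 0.00071986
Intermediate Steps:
T(E, s) = E + s
Q(p) = √10 (Q(p) = √(4 + (7 - 1)) = √(4 + 6) = √10)
1/(1386 + Q(38)) = 1/(1386 + √10)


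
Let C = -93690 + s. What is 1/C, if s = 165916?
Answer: 1/72226 ≈ 1.3845e-5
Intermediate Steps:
C = 72226 (C = -93690 + 165916 = 72226)
1/C = 1/72226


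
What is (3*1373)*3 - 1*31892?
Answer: -19535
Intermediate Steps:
(3*1373)*3 - 1*31892 = 4119*3 - 31892 = 12357 - 31892 = -19535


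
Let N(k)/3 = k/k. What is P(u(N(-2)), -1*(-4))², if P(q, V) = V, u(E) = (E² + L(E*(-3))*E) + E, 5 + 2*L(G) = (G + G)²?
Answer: 16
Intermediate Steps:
L(G) = -5/2 + 2*G² (L(G) = -5/2 + (G + G)²/2 = -5/2 + (2*G)²/2 = -5/2 + (4*G²)/2 = -5/2 + 2*G²)
N(k) = 3 (N(k) = 3*(k/k) = 3*1 = 3)
u(E) = E + E² + E*(-5/2 + 18*E²) (u(E) = (E² + (-5/2 + 2*(E*(-3))²)*E) + E = (E² + (-5/2 + 2*(-3*E)²)*E) + E = (E² + (-5/2 + 2*(9*E²))*E) + E = (E² + (-5/2 + 18*E²)*E) + E = (E² + E*(-5/2 + 18*E²)) + E = E + E² + E*(-5/2 + 18*E²))
P(u(N(-2)), -1*(-4))² = (-1*(-4))² = 4² = 16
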